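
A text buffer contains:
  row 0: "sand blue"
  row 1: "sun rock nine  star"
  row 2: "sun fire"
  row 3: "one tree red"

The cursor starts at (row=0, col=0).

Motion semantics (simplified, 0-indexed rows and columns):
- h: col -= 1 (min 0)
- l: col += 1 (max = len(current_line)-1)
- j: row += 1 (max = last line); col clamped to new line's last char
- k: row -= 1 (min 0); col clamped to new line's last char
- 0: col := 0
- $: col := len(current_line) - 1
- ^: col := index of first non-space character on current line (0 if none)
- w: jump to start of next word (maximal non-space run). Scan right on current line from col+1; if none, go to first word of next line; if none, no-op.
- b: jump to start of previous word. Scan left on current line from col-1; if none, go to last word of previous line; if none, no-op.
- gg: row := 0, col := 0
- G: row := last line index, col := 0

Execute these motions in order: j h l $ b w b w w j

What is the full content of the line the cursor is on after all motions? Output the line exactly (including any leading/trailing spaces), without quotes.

Answer: one tree red

Derivation:
After 1 (j): row=1 col=0 char='s'
After 2 (h): row=1 col=0 char='s'
After 3 (l): row=1 col=1 char='u'
After 4 ($): row=1 col=18 char='r'
After 5 (b): row=1 col=15 char='s'
After 6 (w): row=2 col=0 char='s'
After 7 (b): row=1 col=15 char='s'
After 8 (w): row=2 col=0 char='s'
After 9 (w): row=2 col=4 char='f'
After 10 (j): row=3 col=4 char='t'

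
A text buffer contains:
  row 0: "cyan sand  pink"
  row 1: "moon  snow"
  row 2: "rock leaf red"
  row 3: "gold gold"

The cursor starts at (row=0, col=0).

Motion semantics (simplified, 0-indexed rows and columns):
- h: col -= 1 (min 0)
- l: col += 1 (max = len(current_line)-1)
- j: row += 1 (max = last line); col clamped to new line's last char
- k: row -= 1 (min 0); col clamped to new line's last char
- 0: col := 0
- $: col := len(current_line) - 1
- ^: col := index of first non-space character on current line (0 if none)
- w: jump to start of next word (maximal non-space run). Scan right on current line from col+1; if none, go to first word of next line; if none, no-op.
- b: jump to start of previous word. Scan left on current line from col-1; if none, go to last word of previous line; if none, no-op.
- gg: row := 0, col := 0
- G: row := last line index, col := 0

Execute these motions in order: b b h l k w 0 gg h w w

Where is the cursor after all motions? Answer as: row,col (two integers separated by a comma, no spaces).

Answer: 0,11

Derivation:
After 1 (b): row=0 col=0 char='c'
After 2 (b): row=0 col=0 char='c'
After 3 (h): row=0 col=0 char='c'
After 4 (l): row=0 col=1 char='y'
After 5 (k): row=0 col=1 char='y'
After 6 (w): row=0 col=5 char='s'
After 7 (0): row=0 col=0 char='c'
After 8 (gg): row=0 col=0 char='c'
After 9 (h): row=0 col=0 char='c'
After 10 (w): row=0 col=5 char='s'
After 11 (w): row=0 col=11 char='p'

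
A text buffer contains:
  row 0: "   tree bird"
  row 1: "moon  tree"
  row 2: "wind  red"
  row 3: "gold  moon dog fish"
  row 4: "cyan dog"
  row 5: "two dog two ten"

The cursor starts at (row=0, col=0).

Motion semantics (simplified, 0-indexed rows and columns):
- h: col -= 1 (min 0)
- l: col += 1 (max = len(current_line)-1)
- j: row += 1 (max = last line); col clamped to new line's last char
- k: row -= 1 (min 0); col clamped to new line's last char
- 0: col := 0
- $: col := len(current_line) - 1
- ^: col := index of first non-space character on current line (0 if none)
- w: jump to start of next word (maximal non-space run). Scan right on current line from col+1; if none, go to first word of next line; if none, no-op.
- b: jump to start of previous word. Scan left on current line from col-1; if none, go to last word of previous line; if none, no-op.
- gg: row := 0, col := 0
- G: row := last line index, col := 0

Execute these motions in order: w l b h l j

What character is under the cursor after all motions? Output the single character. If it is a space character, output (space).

After 1 (w): row=0 col=3 char='t'
After 2 (l): row=0 col=4 char='r'
After 3 (b): row=0 col=3 char='t'
After 4 (h): row=0 col=2 char='_'
After 5 (l): row=0 col=3 char='t'
After 6 (j): row=1 col=3 char='n'

Answer: n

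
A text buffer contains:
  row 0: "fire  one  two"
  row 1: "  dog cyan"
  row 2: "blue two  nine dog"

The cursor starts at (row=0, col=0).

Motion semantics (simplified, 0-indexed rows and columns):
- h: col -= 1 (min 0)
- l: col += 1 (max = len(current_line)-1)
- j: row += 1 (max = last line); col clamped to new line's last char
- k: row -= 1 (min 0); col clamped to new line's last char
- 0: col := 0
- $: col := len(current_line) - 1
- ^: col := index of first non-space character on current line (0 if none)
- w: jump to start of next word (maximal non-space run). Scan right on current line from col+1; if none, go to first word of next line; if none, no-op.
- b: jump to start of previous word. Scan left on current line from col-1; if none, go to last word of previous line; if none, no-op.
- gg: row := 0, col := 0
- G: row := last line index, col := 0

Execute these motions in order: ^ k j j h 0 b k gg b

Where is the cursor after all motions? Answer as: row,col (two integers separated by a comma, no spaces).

Answer: 0,0

Derivation:
After 1 (^): row=0 col=0 char='f'
After 2 (k): row=0 col=0 char='f'
After 3 (j): row=1 col=0 char='_'
After 4 (j): row=2 col=0 char='b'
After 5 (h): row=2 col=0 char='b'
After 6 (0): row=2 col=0 char='b'
After 7 (b): row=1 col=6 char='c'
After 8 (k): row=0 col=6 char='o'
After 9 (gg): row=0 col=0 char='f'
After 10 (b): row=0 col=0 char='f'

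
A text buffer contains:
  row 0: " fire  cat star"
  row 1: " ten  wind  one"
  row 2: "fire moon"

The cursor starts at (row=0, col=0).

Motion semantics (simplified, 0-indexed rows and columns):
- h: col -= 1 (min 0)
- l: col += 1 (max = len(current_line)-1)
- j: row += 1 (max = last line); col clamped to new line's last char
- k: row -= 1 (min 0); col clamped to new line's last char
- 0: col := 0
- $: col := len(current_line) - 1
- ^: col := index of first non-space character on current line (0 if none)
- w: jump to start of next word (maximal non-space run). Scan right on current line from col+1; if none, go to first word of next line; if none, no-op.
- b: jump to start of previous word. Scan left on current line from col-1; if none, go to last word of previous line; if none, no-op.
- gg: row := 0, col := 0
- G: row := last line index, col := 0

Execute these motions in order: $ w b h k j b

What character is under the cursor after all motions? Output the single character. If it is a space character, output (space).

After 1 ($): row=0 col=14 char='r'
After 2 (w): row=1 col=1 char='t'
After 3 (b): row=0 col=11 char='s'
After 4 (h): row=0 col=10 char='_'
After 5 (k): row=0 col=10 char='_'
After 6 (j): row=1 col=10 char='_'
After 7 (b): row=1 col=6 char='w'

Answer: w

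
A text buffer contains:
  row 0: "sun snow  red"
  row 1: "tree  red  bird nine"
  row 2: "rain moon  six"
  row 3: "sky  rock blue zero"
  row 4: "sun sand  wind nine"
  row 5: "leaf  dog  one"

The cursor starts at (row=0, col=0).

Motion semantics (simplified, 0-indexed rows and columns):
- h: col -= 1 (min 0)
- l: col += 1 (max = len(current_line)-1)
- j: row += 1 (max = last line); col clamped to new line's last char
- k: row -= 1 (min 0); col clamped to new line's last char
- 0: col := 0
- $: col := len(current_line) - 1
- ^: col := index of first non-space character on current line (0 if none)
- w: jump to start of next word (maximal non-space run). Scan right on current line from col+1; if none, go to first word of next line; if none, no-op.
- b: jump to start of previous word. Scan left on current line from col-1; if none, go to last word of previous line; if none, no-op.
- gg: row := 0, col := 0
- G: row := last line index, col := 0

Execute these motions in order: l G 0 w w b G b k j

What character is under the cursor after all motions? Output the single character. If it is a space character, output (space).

Answer: n

Derivation:
After 1 (l): row=0 col=1 char='u'
After 2 (G): row=5 col=0 char='l'
After 3 (0): row=5 col=0 char='l'
After 4 (w): row=5 col=6 char='d'
After 5 (w): row=5 col=11 char='o'
After 6 (b): row=5 col=6 char='d'
After 7 (G): row=5 col=0 char='l'
After 8 (b): row=4 col=15 char='n'
After 9 (k): row=3 col=15 char='z'
After 10 (j): row=4 col=15 char='n'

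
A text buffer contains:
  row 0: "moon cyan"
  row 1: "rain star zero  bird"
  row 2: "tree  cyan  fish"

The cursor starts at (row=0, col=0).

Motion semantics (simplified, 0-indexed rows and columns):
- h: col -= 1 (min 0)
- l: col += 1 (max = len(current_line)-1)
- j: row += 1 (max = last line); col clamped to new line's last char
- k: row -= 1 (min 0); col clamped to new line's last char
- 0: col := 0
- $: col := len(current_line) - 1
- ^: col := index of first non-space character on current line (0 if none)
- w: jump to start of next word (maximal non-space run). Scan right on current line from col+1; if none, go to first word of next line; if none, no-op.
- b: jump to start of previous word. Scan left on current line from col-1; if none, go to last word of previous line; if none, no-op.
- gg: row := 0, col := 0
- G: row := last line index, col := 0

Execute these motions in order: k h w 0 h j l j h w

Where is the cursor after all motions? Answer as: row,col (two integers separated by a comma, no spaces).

Answer: 2,6

Derivation:
After 1 (k): row=0 col=0 char='m'
After 2 (h): row=0 col=0 char='m'
After 3 (w): row=0 col=5 char='c'
After 4 (0): row=0 col=0 char='m'
After 5 (h): row=0 col=0 char='m'
After 6 (j): row=1 col=0 char='r'
After 7 (l): row=1 col=1 char='a'
After 8 (j): row=2 col=1 char='r'
After 9 (h): row=2 col=0 char='t'
After 10 (w): row=2 col=6 char='c'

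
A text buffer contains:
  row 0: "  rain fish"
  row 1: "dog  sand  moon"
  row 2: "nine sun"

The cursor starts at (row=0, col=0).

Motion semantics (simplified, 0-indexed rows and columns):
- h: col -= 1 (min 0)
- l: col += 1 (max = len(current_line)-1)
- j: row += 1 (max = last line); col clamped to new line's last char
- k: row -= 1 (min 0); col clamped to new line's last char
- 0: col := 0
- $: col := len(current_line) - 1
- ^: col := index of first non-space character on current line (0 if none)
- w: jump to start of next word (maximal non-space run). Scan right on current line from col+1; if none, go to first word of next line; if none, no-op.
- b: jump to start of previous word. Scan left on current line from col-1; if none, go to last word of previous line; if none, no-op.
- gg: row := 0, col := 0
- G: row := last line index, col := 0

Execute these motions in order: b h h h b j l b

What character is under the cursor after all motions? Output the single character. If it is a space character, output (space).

After 1 (b): row=0 col=0 char='_'
After 2 (h): row=0 col=0 char='_'
After 3 (h): row=0 col=0 char='_'
After 4 (h): row=0 col=0 char='_'
After 5 (b): row=0 col=0 char='_'
After 6 (j): row=1 col=0 char='d'
After 7 (l): row=1 col=1 char='o'
After 8 (b): row=1 col=0 char='d'

Answer: d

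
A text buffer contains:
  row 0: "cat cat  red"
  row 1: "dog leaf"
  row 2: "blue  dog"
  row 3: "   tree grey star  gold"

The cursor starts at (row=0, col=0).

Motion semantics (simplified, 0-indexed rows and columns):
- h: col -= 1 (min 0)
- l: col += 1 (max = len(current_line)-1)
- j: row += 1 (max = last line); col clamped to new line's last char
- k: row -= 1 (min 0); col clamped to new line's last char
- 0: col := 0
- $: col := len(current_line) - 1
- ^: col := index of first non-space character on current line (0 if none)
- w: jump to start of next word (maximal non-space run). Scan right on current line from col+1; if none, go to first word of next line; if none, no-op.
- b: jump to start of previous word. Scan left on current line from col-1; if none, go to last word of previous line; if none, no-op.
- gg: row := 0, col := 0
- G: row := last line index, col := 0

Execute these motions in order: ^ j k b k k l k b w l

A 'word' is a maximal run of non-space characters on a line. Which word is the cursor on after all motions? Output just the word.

Answer: cat

Derivation:
After 1 (^): row=0 col=0 char='c'
After 2 (j): row=1 col=0 char='d'
After 3 (k): row=0 col=0 char='c'
After 4 (b): row=0 col=0 char='c'
After 5 (k): row=0 col=0 char='c'
After 6 (k): row=0 col=0 char='c'
After 7 (l): row=0 col=1 char='a'
After 8 (k): row=0 col=1 char='a'
After 9 (b): row=0 col=0 char='c'
After 10 (w): row=0 col=4 char='c'
After 11 (l): row=0 col=5 char='a'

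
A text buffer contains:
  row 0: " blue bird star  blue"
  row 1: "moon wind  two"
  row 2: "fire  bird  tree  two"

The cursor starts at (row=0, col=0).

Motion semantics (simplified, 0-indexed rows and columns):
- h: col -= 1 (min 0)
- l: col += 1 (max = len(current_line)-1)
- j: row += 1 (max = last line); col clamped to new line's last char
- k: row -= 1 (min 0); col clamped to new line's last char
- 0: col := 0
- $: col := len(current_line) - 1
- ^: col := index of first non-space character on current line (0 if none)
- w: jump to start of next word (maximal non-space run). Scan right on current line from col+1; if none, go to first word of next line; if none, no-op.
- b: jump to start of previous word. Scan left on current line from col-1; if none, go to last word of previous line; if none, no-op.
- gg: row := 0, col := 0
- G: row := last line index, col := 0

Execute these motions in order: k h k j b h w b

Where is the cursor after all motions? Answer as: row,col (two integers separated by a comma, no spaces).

After 1 (k): row=0 col=0 char='_'
After 2 (h): row=0 col=0 char='_'
After 3 (k): row=0 col=0 char='_'
After 4 (j): row=1 col=0 char='m'
After 5 (b): row=0 col=17 char='b'
After 6 (h): row=0 col=16 char='_'
After 7 (w): row=0 col=17 char='b'
After 8 (b): row=0 col=11 char='s'

Answer: 0,11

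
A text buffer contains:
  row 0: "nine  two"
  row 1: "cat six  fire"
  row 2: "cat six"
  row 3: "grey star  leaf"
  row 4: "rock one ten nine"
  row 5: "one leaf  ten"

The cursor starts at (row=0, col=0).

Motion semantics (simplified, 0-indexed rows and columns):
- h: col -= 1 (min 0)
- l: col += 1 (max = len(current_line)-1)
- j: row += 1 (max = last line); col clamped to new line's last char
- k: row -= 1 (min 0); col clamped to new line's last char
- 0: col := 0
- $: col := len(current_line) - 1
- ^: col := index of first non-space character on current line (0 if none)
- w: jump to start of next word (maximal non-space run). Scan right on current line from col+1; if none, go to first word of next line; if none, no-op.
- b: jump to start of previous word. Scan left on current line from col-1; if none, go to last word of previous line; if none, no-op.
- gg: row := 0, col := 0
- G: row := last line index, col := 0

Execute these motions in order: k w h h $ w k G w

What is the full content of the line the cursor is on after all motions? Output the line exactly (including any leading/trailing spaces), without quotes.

Answer: one leaf  ten

Derivation:
After 1 (k): row=0 col=0 char='n'
After 2 (w): row=0 col=6 char='t'
After 3 (h): row=0 col=5 char='_'
After 4 (h): row=0 col=4 char='_'
After 5 ($): row=0 col=8 char='o'
After 6 (w): row=1 col=0 char='c'
After 7 (k): row=0 col=0 char='n'
After 8 (G): row=5 col=0 char='o'
After 9 (w): row=5 col=4 char='l'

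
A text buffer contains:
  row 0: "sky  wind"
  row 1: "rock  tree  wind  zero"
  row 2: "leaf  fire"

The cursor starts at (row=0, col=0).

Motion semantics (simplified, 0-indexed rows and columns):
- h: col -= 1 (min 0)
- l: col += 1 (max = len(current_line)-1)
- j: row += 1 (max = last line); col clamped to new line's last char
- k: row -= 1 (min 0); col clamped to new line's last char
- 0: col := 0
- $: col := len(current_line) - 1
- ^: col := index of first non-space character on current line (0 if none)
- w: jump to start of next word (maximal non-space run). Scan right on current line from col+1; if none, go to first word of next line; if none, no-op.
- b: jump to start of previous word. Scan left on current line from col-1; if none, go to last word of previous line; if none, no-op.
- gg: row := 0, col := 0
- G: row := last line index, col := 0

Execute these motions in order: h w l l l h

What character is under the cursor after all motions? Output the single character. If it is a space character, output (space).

After 1 (h): row=0 col=0 char='s'
After 2 (w): row=0 col=5 char='w'
After 3 (l): row=0 col=6 char='i'
After 4 (l): row=0 col=7 char='n'
After 5 (l): row=0 col=8 char='d'
After 6 (h): row=0 col=7 char='n'

Answer: n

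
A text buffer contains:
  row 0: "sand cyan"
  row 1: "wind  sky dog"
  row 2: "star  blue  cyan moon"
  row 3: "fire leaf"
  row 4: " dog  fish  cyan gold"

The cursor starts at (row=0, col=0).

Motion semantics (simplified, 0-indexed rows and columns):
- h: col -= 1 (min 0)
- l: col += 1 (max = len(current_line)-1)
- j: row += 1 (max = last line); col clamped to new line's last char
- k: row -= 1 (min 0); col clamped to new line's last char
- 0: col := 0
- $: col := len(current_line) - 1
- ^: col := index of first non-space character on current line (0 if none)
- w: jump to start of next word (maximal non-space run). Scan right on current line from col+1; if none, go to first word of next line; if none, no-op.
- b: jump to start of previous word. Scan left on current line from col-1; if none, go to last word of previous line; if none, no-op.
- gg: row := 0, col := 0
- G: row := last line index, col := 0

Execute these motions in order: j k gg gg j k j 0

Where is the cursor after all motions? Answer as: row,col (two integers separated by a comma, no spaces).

After 1 (j): row=1 col=0 char='w'
After 2 (k): row=0 col=0 char='s'
After 3 (gg): row=0 col=0 char='s'
After 4 (gg): row=0 col=0 char='s'
After 5 (j): row=1 col=0 char='w'
After 6 (k): row=0 col=0 char='s'
After 7 (j): row=1 col=0 char='w'
After 8 (0): row=1 col=0 char='w'

Answer: 1,0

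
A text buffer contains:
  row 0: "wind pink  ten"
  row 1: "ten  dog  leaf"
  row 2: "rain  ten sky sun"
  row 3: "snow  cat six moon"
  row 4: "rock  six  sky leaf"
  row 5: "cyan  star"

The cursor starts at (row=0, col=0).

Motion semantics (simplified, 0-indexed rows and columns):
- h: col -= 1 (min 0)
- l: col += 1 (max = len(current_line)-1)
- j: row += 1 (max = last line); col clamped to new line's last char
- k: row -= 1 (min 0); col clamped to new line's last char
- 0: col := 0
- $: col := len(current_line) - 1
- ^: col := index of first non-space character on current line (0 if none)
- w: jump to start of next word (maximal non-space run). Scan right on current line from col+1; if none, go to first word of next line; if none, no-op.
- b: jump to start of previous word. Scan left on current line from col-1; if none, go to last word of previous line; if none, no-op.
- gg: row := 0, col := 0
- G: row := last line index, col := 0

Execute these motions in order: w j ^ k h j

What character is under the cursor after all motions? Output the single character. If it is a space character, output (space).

Answer: t

Derivation:
After 1 (w): row=0 col=5 char='p'
After 2 (j): row=1 col=5 char='d'
After 3 (^): row=1 col=0 char='t'
After 4 (k): row=0 col=0 char='w'
After 5 (h): row=0 col=0 char='w'
After 6 (j): row=1 col=0 char='t'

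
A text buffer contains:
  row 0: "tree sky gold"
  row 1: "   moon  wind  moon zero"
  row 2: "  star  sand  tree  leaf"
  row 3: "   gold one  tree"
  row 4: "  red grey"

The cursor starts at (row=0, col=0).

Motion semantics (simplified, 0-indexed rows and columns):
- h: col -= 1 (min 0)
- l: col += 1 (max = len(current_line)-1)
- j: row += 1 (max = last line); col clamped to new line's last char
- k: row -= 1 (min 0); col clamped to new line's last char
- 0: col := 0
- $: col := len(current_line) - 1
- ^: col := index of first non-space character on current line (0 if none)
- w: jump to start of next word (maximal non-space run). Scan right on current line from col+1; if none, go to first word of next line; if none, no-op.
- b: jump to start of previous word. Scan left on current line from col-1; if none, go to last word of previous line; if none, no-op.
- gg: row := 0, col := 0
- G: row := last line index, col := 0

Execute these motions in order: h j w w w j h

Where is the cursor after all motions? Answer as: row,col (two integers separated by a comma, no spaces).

Answer: 2,14

Derivation:
After 1 (h): row=0 col=0 char='t'
After 2 (j): row=1 col=0 char='_'
After 3 (w): row=1 col=3 char='m'
After 4 (w): row=1 col=9 char='w'
After 5 (w): row=1 col=15 char='m'
After 6 (j): row=2 col=15 char='r'
After 7 (h): row=2 col=14 char='t'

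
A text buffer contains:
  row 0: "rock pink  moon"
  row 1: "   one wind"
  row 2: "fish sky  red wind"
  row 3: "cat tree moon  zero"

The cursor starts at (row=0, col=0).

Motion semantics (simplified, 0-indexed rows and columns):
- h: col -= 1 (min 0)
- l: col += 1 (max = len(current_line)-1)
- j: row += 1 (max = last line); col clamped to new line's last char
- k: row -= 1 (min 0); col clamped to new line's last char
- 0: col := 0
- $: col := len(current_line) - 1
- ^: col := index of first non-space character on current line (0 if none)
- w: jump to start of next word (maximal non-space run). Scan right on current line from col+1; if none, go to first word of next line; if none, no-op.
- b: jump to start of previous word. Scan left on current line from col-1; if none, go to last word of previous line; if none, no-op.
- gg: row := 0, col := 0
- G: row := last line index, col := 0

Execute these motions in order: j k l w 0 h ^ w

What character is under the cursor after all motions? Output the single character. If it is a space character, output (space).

After 1 (j): row=1 col=0 char='_'
After 2 (k): row=0 col=0 char='r'
After 3 (l): row=0 col=1 char='o'
After 4 (w): row=0 col=5 char='p'
After 5 (0): row=0 col=0 char='r'
After 6 (h): row=0 col=0 char='r'
After 7 (^): row=0 col=0 char='r'
After 8 (w): row=0 col=5 char='p'

Answer: p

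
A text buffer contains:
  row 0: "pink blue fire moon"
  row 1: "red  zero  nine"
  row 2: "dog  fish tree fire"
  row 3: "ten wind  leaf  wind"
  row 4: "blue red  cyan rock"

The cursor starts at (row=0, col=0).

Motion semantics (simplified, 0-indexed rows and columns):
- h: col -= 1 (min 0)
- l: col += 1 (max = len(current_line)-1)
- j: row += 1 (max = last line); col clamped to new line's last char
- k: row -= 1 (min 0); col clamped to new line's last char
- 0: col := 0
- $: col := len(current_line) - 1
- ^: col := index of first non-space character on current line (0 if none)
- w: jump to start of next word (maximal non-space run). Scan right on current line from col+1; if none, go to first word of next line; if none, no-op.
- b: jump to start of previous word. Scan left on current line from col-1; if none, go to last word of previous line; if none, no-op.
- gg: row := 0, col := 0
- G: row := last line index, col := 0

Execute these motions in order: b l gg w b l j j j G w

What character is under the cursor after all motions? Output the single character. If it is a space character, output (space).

Answer: r

Derivation:
After 1 (b): row=0 col=0 char='p'
After 2 (l): row=0 col=1 char='i'
After 3 (gg): row=0 col=0 char='p'
After 4 (w): row=0 col=5 char='b'
After 5 (b): row=0 col=0 char='p'
After 6 (l): row=0 col=1 char='i'
After 7 (j): row=1 col=1 char='e'
After 8 (j): row=2 col=1 char='o'
After 9 (j): row=3 col=1 char='e'
After 10 (G): row=4 col=0 char='b'
After 11 (w): row=4 col=5 char='r'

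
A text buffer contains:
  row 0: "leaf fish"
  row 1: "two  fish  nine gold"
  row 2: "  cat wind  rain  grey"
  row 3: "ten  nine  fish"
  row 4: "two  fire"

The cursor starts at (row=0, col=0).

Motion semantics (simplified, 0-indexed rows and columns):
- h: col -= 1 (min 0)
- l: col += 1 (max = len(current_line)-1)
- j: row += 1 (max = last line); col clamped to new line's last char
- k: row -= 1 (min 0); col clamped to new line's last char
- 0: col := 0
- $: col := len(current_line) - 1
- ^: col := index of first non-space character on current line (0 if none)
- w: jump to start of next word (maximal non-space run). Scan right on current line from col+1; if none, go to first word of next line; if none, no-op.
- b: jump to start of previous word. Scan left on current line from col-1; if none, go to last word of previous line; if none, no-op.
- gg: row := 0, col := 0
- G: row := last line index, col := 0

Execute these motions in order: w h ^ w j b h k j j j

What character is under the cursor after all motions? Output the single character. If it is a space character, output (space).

Answer: t

Derivation:
After 1 (w): row=0 col=5 char='f'
After 2 (h): row=0 col=4 char='_'
After 3 (^): row=0 col=0 char='l'
After 4 (w): row=0 col=5 char='f'
After 5 (j): row=1 col=5 char='f'
After 6 (b): row=1 col=0 char='t'
After 7 (h): row=1 col=0 char='t'
After 8 (k): row=0 col=0 char='l'
After 9 (j): row=1 col=0 char='t'
After 10 (j): row=2 col=0 char='_'
After 11 (j): row=3 col=0 char='t'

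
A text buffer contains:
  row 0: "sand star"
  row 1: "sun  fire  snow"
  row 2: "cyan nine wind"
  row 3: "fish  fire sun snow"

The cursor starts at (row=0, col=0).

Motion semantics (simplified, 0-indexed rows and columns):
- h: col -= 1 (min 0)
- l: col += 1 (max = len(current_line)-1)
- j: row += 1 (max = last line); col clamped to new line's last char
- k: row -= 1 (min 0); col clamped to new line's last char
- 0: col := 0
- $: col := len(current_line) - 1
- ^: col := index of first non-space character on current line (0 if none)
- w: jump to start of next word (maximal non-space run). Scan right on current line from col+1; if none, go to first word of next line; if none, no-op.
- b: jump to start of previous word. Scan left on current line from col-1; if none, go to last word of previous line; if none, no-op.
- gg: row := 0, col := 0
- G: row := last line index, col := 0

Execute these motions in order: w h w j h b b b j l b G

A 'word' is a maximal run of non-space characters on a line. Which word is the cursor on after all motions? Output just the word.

Answer: fish

Derivation:
After 1 (w): row=0 col=5 char='s'
After 2 (h): row=0 col=4 char='_'
After 3 (w): row=0 col=5 char='s'
After 4 (j): row=1 col=5 char='f'
After 5 (h): row=1 col=4 char='_'
After 6 (b): row=1 col=0 char='s'
After 7 (b): row=0 col=5 char='s'
After 8 (b): row=0 col=0 char='s'
After 9 (j): row=1 col=0 char='s'
After 10 (l): row=1 col=1 char='u'
After 11 (b): row=1 col=0 char='s'
After 12 (G): row=3 col=0 char='f'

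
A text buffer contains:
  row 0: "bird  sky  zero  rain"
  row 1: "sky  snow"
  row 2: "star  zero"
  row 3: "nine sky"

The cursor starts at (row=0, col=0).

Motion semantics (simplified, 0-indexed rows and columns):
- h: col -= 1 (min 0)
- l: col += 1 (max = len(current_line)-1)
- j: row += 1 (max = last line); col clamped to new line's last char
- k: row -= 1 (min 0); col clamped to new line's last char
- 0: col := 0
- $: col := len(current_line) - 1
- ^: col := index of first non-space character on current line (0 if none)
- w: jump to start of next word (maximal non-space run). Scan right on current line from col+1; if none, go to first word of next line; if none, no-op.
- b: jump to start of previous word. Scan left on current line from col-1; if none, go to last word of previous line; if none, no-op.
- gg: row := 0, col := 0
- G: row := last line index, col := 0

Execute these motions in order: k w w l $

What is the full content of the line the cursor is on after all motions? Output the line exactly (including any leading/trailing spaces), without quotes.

After 1 (k): row=0 col=0 char='b'
After 2 (w): row=0 col=6 char='s'
After 3 (w): row=0 col=11 char='z'
After 4 (l): row=0 col=12 char='e'
After 5 ($): row=0 col=20 char='n'

Answer: bird  sky  zero  rain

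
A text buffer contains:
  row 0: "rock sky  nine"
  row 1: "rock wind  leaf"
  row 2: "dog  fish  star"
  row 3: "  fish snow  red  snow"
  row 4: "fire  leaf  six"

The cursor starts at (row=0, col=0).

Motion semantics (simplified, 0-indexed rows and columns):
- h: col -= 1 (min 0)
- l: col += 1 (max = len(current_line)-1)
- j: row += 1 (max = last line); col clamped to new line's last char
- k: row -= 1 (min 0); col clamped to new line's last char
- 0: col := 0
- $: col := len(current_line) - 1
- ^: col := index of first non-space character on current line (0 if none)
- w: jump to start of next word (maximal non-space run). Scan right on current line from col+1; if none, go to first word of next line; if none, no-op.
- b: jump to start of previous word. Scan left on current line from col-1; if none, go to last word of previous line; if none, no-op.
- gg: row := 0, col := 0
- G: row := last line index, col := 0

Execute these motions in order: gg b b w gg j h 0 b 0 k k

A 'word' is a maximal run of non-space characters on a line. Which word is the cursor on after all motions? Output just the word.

Answer: rock

Derivation:
After 1 (gg): row=0 col=0 char='r'
After 2 (b): row=0 col=0 char='r'
After 3 (b): row=0 col=0 char='r'
After 4 (w): row=0 col=5 char='s'
After 5 (gg): row=0 col=0 char='r'
After 6 (j): row=1 col=0 char='r'
After 7 (h): row=1 col=0 char='r'
After 8 (0): row=1 col=0 char='r'
After 9 (b): row=0 col=10 char='n'
After 10 (0): row=0 col=0 char='r'
After 11 (k): row=0 col=0 char='r'
After 12 (k): row=0 col=0 char='r'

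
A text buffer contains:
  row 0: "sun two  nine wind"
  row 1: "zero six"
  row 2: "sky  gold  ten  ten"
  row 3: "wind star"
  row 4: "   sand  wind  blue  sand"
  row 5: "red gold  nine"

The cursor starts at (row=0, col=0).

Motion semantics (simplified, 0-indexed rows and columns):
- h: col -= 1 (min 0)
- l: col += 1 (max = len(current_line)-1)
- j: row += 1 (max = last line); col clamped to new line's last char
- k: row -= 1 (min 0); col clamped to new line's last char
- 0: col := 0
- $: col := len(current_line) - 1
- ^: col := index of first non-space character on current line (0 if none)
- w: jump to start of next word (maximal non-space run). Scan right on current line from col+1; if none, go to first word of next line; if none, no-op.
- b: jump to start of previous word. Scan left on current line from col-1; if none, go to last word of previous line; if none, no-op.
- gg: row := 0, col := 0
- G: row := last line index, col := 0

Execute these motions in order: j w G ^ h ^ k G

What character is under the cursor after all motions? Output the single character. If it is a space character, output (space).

After 1 (j): row=1 col=0 char='z'
After 2 (w): row=1 col=5 char='s'
After 3 (G): row=5 col=0 char='r'
After 4 (^): row=5 col=0 char='r'
After 5 (h): row=5 col=0 char='r'
After 6 (^): row=5 col=0 char='r'
After 7 (k): row=4 col=0 char='_'
After 8 (G): row=5 col=0 char='r'

Answer: r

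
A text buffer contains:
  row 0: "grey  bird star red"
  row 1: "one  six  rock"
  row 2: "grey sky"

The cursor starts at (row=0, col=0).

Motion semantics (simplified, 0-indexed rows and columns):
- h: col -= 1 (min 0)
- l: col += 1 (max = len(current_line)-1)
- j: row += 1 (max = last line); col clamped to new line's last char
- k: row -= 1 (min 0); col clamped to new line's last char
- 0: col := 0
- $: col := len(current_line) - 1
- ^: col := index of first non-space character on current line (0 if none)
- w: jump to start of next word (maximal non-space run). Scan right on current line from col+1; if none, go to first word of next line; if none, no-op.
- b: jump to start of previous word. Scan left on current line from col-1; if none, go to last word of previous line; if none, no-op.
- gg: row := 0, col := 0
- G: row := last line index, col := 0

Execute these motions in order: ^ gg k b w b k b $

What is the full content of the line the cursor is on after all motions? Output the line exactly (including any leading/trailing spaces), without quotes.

Answer: grey  bird star red

Derivation:
After 1 (^): row=0 col=0 char='g'
After 2 (gg): row=0 col=0 char='g'
After 3 (k): row=0 col=0 char='g'
After 4 (b): row=0 col=0 char='g'
After 5 (w): row=0 col=6 char='b'
After 6 (b): row=0 col=0 char='g'
After 7 (k): row=0 col=0 char='g'
After 8 (b): row=0 col=0 char='g'
After 9 ($): row=0 col=18 char='d'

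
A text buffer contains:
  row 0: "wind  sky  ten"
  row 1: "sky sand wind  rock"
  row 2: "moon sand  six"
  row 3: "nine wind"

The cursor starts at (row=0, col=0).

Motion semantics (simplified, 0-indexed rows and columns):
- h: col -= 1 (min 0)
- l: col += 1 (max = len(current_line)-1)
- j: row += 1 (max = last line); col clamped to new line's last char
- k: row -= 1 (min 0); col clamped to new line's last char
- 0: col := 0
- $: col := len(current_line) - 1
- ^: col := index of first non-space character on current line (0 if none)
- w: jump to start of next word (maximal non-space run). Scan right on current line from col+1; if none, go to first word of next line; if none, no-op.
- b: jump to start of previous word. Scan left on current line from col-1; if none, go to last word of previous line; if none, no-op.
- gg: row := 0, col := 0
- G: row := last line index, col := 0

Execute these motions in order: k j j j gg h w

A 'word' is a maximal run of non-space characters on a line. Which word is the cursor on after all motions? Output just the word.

After 1 (k): row=0 col=0 char='w'
After 2 (j): row=1 col=0 char='s'
After 3 (j): row=2 col=0 char='m'
After 4 (j): row=3 col=0 char='n'
After 5 (gg): row=0 col=0 char='w'
After 6 (h): row=0 col=0 char='w'
After 7 (w): row=0 col=6 char='s'

Answer: sky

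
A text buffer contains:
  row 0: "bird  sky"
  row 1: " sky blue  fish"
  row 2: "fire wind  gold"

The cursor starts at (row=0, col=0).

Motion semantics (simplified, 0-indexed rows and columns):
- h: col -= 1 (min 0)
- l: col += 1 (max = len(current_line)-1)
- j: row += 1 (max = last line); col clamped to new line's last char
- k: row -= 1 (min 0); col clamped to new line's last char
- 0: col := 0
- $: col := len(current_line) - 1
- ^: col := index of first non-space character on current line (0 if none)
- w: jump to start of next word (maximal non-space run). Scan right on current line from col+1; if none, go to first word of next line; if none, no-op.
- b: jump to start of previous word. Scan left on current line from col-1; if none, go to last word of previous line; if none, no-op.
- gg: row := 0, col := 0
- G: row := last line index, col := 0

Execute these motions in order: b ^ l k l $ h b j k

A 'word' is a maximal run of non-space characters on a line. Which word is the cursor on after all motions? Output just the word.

After 1 (b): row=0 col=0 char='b'
After 2 (^): row=0 col=0 char='b'
After 3 (l): row=0 col=1 char='i'
After 4 (k): row=0 col=1 char='i'
After 5 (l): row=0 col=2 char='r'
After 6 ($): row=0 col=8 char='y'
After 7 (h): row=0 col=7 char='k'
After 8 (b): row=0 col=6 char='s'
After 9 (j): row=1 col=6 char='l'
After 10 (k): row=0 col=6 char='s'

Answer: sky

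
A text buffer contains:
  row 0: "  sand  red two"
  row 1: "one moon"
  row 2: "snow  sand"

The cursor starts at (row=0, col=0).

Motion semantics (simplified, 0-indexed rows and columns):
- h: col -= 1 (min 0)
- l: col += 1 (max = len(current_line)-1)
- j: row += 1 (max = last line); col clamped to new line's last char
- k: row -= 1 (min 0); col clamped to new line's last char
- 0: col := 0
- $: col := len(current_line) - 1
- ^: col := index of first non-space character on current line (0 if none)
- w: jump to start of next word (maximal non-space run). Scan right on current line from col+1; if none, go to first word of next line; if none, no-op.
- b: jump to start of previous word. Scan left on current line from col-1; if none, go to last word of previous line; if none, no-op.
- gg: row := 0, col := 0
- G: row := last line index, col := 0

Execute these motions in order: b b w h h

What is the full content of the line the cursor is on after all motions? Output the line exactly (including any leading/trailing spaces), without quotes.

After 1 (b): row=0 col=0 char='_'
After 2 (b): row=0 col=0 char='_'
After 3 (w): row=0 col=2 char='s'
After 4 (h): row=0 col=1 char='_'
After 5 (h): row=0 col=0 char='_'

Answer:   sand  red two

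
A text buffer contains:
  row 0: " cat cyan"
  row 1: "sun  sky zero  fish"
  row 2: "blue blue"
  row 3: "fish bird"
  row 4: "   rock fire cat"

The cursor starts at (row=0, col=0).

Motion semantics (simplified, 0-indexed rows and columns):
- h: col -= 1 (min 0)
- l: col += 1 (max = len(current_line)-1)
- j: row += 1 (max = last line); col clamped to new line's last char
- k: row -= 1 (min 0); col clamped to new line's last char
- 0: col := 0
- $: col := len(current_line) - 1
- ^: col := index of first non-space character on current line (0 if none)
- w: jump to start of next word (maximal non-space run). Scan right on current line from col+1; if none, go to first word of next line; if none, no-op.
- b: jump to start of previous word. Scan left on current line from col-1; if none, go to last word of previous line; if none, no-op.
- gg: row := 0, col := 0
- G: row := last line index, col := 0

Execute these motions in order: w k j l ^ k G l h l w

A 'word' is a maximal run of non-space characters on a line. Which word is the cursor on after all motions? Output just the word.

Answer: rock

Derivation:
After 1 (w): row=0 col=1 char='c'
After 2 (k): row=0 col=1 char='c'
After 3 (j): row=1 col=1 char='u'
After 4 (l): row=1 col=2 char='n'
After 5 (^): row=1 col=0 char='s'
After 6 (k): row=0 col=0 char='_'
After 7 (G): row=4 col=0 char='_'
After 8 (l): row=4 col=1 char='_'
After 9 (h): row=4 col=0 char='_'
After 10 (l): row=4 col=1 char='_'
After 11 (w): row=4 col=3 char='r'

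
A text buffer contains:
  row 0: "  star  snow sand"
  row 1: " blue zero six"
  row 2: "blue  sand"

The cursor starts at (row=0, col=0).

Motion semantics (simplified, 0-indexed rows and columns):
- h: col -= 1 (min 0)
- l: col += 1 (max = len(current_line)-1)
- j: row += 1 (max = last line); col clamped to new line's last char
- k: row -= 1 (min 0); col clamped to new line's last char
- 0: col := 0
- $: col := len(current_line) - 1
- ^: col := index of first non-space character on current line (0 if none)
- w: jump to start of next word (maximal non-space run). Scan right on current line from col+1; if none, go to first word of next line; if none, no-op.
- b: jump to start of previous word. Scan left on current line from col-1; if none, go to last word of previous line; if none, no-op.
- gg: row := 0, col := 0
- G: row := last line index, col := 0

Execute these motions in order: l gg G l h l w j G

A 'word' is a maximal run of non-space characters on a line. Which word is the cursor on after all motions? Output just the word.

Answer: blue

Derivation:
After 1 (l): row=0 col=1 char='_'
After 2 (gg): row=0 col=0 char='_'
After 3 (G): row=2 col=0 char='b'
After 4 (l): row=2 col=1 char='l'
After 5 (h): row=2 col=0 char='b'
After 6 (l): row=2 col=1 char='l'
After 7 (w): row=2 col=6 char='s'
After 8 (j): row=2 col=6 char='s'
After 9 (G): row=2 col=0 char='b'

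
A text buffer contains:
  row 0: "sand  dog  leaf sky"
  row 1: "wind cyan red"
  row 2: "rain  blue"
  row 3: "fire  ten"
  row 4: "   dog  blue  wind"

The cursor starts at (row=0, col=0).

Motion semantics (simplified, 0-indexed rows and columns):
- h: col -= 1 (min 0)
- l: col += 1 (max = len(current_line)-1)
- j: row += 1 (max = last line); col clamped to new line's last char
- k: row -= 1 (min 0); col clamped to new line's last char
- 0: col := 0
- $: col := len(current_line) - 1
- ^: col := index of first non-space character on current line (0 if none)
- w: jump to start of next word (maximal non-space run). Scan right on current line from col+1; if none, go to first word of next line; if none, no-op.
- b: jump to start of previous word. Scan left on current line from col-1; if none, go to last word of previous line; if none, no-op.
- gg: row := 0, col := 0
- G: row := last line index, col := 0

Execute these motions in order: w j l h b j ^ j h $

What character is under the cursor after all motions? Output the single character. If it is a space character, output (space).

After 1 (w): row=0 col=6 char='d'
After 2 (j): row=1 col=6 char='y'
After 3 (l): row=1 col=7 char='a'
After 4 (h): row=1 col=6 char='y'
After 5 (b): row=1 col=5 char='c'
After 6 (j): row=2 col=5 char='_'
After 7 (^): row=2 col=0 char='r'
After 8 (j): row=3 col=0 char='f'
After 9 (h): row=3 col=0 char='f'
After 10 ($): row=3 col=8 char='n'

Answer: n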